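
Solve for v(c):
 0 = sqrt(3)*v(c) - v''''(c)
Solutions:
 v(c) = C1*exp(-3^(1/8)*c) + C2*exp(3^(1/8)*c) + C3*sin(3^(1/8)*c) + C4*cos(3^(1/8)*c)


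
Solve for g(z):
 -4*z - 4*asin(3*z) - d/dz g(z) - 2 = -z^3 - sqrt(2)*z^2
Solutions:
 g(z) = C1 + z^4/4 + sqrt(2)*z^3/3 - 2*z^2 - 4*z*asin(3*z) - 2*z - 4*sqrt(1 - 9*z^2)/3


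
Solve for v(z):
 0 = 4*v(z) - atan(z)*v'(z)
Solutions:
 v(z) = C1*exp(4*Integral(1/atan(z), z))


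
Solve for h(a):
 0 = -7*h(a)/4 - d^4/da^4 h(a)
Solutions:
 h(a) = (C1*sin(7^(1/4)*a/2) + C2*cos(7^(1/4)*a/2))*exp(-7^(1/4)*a/2) + (C3*sin(7^(1/4)*a/2) + C4*cos(7^(1/4)*a/2))*exp(7^(1/4)*a/2)


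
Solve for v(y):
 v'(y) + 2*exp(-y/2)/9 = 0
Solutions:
 v(y) = C1 + 4*exp(-y/2)/9


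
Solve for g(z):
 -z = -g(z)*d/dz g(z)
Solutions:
 g(z) = -sqrt(C1 + z^2)
 g(z) = sqrt(C1 + z^2)


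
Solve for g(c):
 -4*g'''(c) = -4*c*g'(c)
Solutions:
 g(c) = C1 + Integral(C2*airyai(c) + C3*airybi(c), c)


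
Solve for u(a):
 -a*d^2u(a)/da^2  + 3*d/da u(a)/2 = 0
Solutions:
 u(a) = C1 + C2*a^(5/2)


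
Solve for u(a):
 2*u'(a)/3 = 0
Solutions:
 u(a) = C1


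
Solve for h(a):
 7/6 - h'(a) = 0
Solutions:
 h(a) = C1 + 7*a/6


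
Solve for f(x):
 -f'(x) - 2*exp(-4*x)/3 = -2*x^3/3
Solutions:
 f(x) = C1 + x^4/6 + exp(-4*x)/6


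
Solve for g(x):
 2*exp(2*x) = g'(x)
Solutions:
 g(x) = C1 + exp(2*x)


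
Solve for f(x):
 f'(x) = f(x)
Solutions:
 f(x) = C1*exp(x)


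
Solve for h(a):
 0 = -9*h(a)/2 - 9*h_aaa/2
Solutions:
 h(a) = C3*exp(-a) + (C1*sin(sqrt(3)*a/2) + C2*cos(sqrt(3)*a/2))*exp(a/2)


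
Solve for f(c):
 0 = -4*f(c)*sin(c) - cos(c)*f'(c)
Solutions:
 f(c) = C1*cos(c)^4


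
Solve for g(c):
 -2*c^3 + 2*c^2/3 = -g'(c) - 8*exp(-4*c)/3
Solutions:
 g(c) = C1 + c^4/2 - 2*c^3/9 + 2*exp(-4*c)/3


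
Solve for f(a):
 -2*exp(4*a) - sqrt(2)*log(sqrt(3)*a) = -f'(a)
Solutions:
 f(a) = C1 + sqrt(2)*a*log(a) + sqrt(2)*a*(-1 + log(3)/2) + exp(4*a)/2


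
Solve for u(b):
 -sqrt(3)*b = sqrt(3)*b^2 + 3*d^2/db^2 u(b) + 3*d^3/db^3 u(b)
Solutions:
 u(b) = C1 + C2*b + C3*exp(-b) - sqrt(3)*b^4/36 + sqrt(3)*b^3/18 - sqrt(3)*b^2/6


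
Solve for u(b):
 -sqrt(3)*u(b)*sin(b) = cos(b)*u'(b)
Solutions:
 u(b) = C1*cos(b)^(sqrt(3))


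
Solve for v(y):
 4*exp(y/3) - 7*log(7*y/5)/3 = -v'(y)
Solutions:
 v(y) = C1 + 7*y*log(y)/3 + 7*y*(-log(5) - 1 + log(7))/3 - 12*exp(y/3)


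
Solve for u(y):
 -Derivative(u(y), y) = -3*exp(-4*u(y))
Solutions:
 u(y) = log(-I*(C1 + 12*y)^(1/4))
 u(y) = log(I*(C1 + 12*y)^(1/4))
 u(y) = log(-(C1 + 12*y)^(1/4))
 u(y) = log(C1 + 12*y)/4


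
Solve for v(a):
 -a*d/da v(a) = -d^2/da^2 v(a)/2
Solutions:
 v(a) = C1 + C2*erfi(a)


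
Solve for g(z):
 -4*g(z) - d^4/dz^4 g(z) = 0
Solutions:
 g(z) = (C1*sin(z) + C2*cos(z))*exp(-z) + (C3*sin(z) + C4*cos(z))*exp(z)


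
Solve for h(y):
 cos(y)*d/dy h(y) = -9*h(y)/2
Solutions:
 h(y) = C1*(sin(y) - 1)^(1/4)*(sin(y)^2 - 2*sin(y) + 1)/((sin(y) + 1)^(1/4)*(sin(y)^2 + 2*sin(y) + 1))


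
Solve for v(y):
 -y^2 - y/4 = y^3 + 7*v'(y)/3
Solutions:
 v(y) = C1 - 3*y^4/28 - y^3/7 - 3*y^2/56


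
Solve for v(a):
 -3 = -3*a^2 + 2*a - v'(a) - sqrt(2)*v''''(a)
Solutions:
 v(a) = C1 + C4*exp(-2^(5/6)*a/2) - a^3 + a^2 + 3*a + (C2*sin(2^(5/6)*sqrt(3)*a/4) + C3*cos(2^(5/6)*sqrt(3)*a/4))*exp(2^(5/6)*a/4)


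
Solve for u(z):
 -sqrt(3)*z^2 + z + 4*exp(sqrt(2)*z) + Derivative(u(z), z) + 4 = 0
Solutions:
 u(z) = C1 + sqrt(3)*z^3/3 - z^2/2 - 4*z - 2*sqrt(2)*exp(sqrt(2)*z)


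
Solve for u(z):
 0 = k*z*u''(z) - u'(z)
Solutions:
 u(z) = C1 + z^(((re(k) + 1)*re(k) + im(k)^2)/(re(k)^2 + im(k)^2))*(C2*sin(log(z)*Abs(im(k))/(re(k)^2 + im(k)^2)) + C3*cos(log(z)*im(k)/(re(k)^2 + im(k)^2)))


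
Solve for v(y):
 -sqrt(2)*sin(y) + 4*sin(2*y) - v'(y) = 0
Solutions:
 v(y) = C1 + 4*sin(y)^2 + sqrt(2)*cos(y)


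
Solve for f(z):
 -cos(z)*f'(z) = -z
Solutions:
 f(z) = C1 + Integral(z/cos(z), z)


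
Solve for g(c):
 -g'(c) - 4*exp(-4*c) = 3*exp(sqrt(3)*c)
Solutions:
 g(c) = C1 - sqrt(3)*exp(sqrt(3)*c) + exp(-4*c)


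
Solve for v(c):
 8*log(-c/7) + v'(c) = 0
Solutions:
 v(c) = C1 - 8*c*log(-c) + 8*c*(1 + log(7))


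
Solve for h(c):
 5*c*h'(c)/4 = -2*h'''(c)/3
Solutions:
 h(c) = C1 + Integral(C2*airyai(-15^(1/3)*c/2) + C3*airybi(-15^(1/3)*c/2), c)


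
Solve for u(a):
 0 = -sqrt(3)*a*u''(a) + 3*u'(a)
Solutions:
 u(a) = C1 + C2*a^(1 + sqrt(3))


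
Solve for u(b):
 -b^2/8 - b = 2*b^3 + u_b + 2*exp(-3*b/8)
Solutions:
 u(b) = C1 - b^4/2 - b^3/24 - b^2/2 + 16*exp(-3*b/8)/3


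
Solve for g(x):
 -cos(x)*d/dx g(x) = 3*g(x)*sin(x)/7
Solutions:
 g(x) = C1*cos(x)^(3/7)


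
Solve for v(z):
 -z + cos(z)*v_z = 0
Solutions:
 v(z) = C1 + Integral(z/cos(z), z)


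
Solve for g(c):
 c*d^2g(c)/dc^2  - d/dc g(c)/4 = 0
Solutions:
 g(c) = C1 + C2*c^(5/4)


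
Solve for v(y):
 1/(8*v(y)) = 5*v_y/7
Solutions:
 v(y) = -sqrt(C1 + 35*y)/10
 v(y) = sqrt(C1 + 35*y)/10


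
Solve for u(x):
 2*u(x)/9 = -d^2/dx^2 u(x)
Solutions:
 u(x) = C1*sin(sqrt(2)*x/3) + C2*cos(sqrt(2)*x/3)


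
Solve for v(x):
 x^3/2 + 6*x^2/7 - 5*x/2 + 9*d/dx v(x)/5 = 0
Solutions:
 v(x) = C1 - 5*x^4/72 - 10*x^3/63 + 25*x^2/36


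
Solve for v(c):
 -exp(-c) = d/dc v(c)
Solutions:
 v(c) = C1 + exp(-c)


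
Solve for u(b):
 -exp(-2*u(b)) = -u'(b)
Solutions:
 u(b) = log(-sqrt(C1 + 2*b))
 u(b) = log(C1 + 2*b)/2


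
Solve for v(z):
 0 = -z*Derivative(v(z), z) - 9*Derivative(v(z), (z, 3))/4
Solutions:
 v(z) = C1 + Integral(C2*airyai(-2^(2/3)*3^(1/3)*z/3) + C3*airybi(-2^(2/3)*3^(1/3)*z/3), z)


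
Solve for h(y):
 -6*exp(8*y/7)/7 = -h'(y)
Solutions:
 h(y) = C1 + 3*exp(8*y/7)/4


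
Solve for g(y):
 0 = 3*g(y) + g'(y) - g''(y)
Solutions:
 g(y) = C1*exp(y*(1 - sqrt(13))/2) + C2*exp(y*(1 + sqrt(13))/2)


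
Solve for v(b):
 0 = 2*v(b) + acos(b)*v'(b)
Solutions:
 v(b) = C1*exp(-2*Integral(1/acos(b), b))


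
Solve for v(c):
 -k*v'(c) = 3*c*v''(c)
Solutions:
 v(c) = C1 + c^(1 - re(k)/3)*(C2*sin(log(c)*Abs(im(k))/3) + C3*cos(log(c)*im(k)/3))


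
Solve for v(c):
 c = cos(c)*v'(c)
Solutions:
 v(c) = C1 + Integral(c/cos(c), c)


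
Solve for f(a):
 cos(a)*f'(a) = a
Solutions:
 f(a) = C1 + Integral(a/cos(a), a)


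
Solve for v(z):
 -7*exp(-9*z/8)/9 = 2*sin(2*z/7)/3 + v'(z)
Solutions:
 v(z) = C1 + 7*cos(2*z/7)/3 + 56*exp(-9*z/8)/81


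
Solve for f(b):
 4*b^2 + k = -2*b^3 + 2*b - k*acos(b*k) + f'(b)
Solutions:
 f(b) = C1 + b^4/2 + 4*b^3/3 - b^2 + b*k + k*Piecewise((b*acos(b*k) - sqrt(-b^2*k^2 + 1)/k, Ne(k, 0)), (pi*b/2, True))


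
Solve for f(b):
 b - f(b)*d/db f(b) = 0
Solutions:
 f(b) = -sqrt(C1 + b^2)
 f(b) = sqrt(C1 + b^2)


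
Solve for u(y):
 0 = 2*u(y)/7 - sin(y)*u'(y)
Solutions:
 u(y) = C1*(cos(y) - 1)^(1/7)/(cos(y) + 1)^(1/7)


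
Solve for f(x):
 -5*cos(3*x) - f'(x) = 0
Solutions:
 f(x) = C1 - 5*sin(3*x)/3


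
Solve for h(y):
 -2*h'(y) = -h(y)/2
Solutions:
 h(y) = C1*exp(y/4)


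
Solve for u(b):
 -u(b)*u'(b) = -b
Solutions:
 u(b) = -sqrt(C1 + b^2)
 u(b) = sqrt(C1 + b^2)


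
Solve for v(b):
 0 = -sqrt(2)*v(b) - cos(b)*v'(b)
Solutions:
 v(b) = C1*(sin(b) - 1)^(sqrt(2)/2)/(sin(b) + 1)^(sqrt(2)/2)


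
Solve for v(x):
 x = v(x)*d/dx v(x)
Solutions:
 v(x) = -sqrt(C1 + x^2)
 v(x) = sqrt(C1 + x^2)


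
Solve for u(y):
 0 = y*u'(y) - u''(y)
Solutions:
 u(y) = C1 + C2*erfi(sqrt(2)*y/2)


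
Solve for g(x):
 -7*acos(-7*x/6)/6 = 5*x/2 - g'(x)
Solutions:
 g(x) = C1 + 5*x^2/4 + 7*x*acos(-7*x/6)/6 + sqrt(36 - 49*x^2)/6


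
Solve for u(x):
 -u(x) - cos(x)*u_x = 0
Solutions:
 u(x) = C1*sqrt(sin(x) - 1)/sqrt(sin(x) + 1)


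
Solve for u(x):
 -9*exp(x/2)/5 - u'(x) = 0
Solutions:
 u(x) = C1 - 18*exp(x/2)/5


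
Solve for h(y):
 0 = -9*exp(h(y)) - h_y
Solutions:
 h(y) = log(1/(C1 + 9*y))


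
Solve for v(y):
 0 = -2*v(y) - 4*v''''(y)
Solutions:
 v(y) = (C1*sin(2^(1/4)*y/2) + C2*cos(2^(1/4)*y/2))*exp(-2^(1/4)*y/2) + (C3*sin(2^(1/4)*y/2) + C4*cos(2^(1/4)*y/2))*exp(2^(1/4)*y/2)


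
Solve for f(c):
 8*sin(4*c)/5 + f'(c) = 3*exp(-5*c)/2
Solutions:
 f(c) = C1 + 2*cos(4*c)/5 - 3*exp(-5*c)/10


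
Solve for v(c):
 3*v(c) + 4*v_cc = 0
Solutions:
 v(c) = C1*sin(sqrt(3)*c/2) + C2*cos(sqrt(3)*c/2)


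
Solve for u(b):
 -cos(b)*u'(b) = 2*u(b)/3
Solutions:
 u(b) = C1*(sin(b) - 1)^(1/3)/(sin(b) + 1)^(1/3)


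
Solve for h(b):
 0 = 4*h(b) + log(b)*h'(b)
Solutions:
 h(b) = C1*exp(-4*li(b))


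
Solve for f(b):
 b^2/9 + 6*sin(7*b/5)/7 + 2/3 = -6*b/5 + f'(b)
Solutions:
 f(b) = C1 + b^3/27 + 3*b^2/5 + 2*b/3 - 30*cos(7*b/5)/49


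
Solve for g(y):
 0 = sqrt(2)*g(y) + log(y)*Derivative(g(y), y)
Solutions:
 g(y) = C1*exp(-sqrt(2)*li(y))


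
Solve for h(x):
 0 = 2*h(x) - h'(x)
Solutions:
 h(x) = C1*exp(2*x)


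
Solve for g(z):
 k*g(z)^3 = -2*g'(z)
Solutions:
 g(z) = -sqrt(-1/(C1 - k*z))
 g(z) = sqrt(-1/(C1 - k*z))


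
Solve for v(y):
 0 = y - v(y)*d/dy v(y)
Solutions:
 v(y) = -sqrt(C1 + y^2)
 v(y) = sqrt(C1 + y^2)


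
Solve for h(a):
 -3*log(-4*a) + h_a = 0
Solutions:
 h(a) = C1 + 3*a*log(-a) + 3*a*(-1 + 2*log(2))


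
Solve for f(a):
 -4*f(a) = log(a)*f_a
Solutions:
 f(a) = C1*exp(-4*li(a))


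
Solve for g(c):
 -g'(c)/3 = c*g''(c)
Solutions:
 g(c) = C1 + C2*c^(2/3)


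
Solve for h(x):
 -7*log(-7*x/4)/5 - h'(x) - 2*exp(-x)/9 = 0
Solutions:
 h(x) = C1 - 7*x*log(-x)/5 + 7*x*(-log(7) + 1 + 2*log(2))/5 + 2*exp(-x)/9


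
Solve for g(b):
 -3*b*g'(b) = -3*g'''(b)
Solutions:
 g(b) = C1 + Integral(C2*airyai(b) + C3*airybi(b), b)


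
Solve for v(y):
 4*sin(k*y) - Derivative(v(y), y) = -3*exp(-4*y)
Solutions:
 v(y) = C1 - 3*exp(-4*y)/4 - 4*cos(k*y)/k


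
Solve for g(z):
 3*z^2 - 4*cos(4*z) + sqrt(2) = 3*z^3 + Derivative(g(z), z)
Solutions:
 g(z) = C1 - 3*z^4/4 + z^3 + sqrt(2)*z - sin(4*z)


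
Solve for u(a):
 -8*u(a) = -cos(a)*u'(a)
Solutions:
 u(a) = C1*(sin(a)^4 + 4*sin(a)^3 + 6*sin(a)^2 + 4*sin(a) + 1)/(sin(a)^4 - 4*sin(a)^3 + 6*sin(a)^2 - 4*sin(a) + 1)


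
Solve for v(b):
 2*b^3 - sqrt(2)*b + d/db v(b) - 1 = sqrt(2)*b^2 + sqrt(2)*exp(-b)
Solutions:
 v(b) = C1 - b^4/2 + sqrt(2)*b^3/3 + sqrt(2)*b^2/2 + b - sqrt(2)*exp(-b)


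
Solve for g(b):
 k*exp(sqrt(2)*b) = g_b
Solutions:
 g(b) = C1 + sqrt(2)*k*exp(sqrt(2)*b)/2


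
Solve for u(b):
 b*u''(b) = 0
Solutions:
 u(b) = C1 + C2*b


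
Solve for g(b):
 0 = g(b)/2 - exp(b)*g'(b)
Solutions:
 g(b) = C1*exp(-exp(-b)/2)


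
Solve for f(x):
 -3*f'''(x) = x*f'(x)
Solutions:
 f(x) = C1 + Integral(C2*airyai(-3^(2/3)*x/3) + C3*airybi(-3^(2/3)*x/3), x)


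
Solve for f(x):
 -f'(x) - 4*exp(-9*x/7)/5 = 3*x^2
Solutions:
 f(x) = C1 - x^3 + 28*exp(-9*x/7)/45


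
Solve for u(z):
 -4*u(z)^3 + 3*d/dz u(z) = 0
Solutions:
 u(z) = -sqrt(6)*sqrt(-1/(C1 + 4*z))/2
 u(z) = sqrt(6)*sqrt(-1/(C1 + 4*z))/2


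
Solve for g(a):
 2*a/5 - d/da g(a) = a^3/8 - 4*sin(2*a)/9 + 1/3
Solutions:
 g(a) = C1 - a^4/32 + a^2/5 - a/3 - 2*cos(2*a)/9


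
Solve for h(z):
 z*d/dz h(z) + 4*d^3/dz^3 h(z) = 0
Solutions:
 h(z) = C1 + Integral(C2*airyai(-2^(1/3)*z/2) + C3*airybi(-2^(1/3)*z/2), z)


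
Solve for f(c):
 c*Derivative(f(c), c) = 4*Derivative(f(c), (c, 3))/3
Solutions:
 f(c) = C1 + Integral(C2*airyai(6^(1/3)*c/2) + C3*airybi(6^(1/3)*c/2), c)


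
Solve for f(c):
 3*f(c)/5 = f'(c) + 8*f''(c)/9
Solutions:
 f(c) = C1*exp(3*c*(-15 + sqrt(705))/80) + C2*exp(-3*c*(15 + sqrt(705))/80)


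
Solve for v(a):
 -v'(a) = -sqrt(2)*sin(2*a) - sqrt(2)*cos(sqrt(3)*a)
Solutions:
 v(a) = C1 + sqrt(6)*sin(sqrt(3)*a)/3 - sqrt(2)*cos(2*a)/2


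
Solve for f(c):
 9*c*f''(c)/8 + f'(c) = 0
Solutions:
 f(c) = C1 + C2*c^(1/9)


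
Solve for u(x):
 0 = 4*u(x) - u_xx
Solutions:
 u(x) = C1*exp(-2*x) + C2*exp(2*x)


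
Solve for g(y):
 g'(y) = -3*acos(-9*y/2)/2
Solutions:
 g(y) = C1 - 3*y*acos(-9*y/2)/2 - sqrt(4 - 81*y^2)/6


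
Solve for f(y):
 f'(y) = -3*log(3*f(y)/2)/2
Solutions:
 -2*Integral(1/(-log(_y) - log(3) + log(2)), (_y, f(y)))/3 = C1 - y


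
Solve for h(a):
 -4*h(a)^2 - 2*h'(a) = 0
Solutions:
 h(a) = 1/(C1 + 2*a)


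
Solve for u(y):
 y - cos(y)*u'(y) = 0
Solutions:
 u(y) = C1 + Integral(y/cos(y), y)


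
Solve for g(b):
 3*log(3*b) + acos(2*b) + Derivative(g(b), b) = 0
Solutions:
 g(b) = C1 - 3*b*log(b) - b*acos(2*b) - 3*b*log(3) + 3*b + sqrt(1 - 4*b^2)/2


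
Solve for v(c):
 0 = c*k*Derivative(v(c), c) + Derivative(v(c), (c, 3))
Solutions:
 v(c) = C1 + Integral(C2*airyai(c*(-k)^(1/3)) + C3*airybi(c*(-k)^(1/3)), c)


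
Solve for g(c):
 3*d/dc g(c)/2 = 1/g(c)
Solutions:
 g(c) = -sqrt(C1 + 12*c)/3
 g(c) = sqrt(C1 + 12*c)/3


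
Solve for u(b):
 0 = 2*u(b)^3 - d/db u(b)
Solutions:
 u(b) = -sqrt(2)*sqrt(-1/(C1 + 2*b))/2
 u(b) = sqrt(2)*sqrt(-1/(C1 + 2*b))/2


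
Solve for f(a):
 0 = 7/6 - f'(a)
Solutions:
 f(a) = C1 + 7*a/6


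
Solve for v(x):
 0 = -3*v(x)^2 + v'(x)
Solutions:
 v(x) = -1/(C1 + 3*x)


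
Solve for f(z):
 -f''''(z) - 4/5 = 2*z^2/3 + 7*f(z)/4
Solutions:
 f(z) = -8*z^2/21 + (C1*sin(7^(1/4)*z/2) + C2*cos(7^(1/4)*z/2))*exp(-7^(1/4)*z/2) + (C3*sin(7^(1/4)*z/2) + C4*cos(7^(1/4)*z/2))*exp(7^(1/4)*z/2) - 16/35


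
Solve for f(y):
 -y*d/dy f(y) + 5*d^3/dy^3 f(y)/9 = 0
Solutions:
 f(y) = C1 + Integral(C2*airyai(15^(2/3)*y/5) + C3*airybi(15^(2/3)*y/5), y)


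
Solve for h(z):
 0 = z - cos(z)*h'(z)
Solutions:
 h(z) = C1 + Integral(z/cos(z), z)


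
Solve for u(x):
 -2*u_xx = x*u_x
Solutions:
 u(x) = C1 + C2*erf(x/2)


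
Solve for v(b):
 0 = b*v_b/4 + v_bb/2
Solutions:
 v(b) = C1 + C2*erf(b/2)


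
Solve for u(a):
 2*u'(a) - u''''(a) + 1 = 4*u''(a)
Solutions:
 u(a) = C1 + C2*exp(a*(-3*(1 + sqrt(273)/9)^(1/3) + 4/(1 + sqrt(273)/9)^(1/3))/6)*sin(sqrt(3)*a*(4/(1 + sqrt(273)/9)^(1/3) + 3*(1 + sqrt(273)/9)^(1/3))/6) + C3*exp(a*(-3*(1 + sqrt(273)/9)^(1/3) + 4/(1 + sqrt(273)/9)^(1/3))/6)*cos(sqrt(3)*a*(4/(1 + sqrt(273)/9)^(1/3) + 3*(1 + sqrt(273)/9)^(1/3))/6) + C4*exp(a*(-4/(3*(1 + sqrt(273)/9)^(1/3)) + (1 + sqrt(273)/9)^(1/3))) - a/2


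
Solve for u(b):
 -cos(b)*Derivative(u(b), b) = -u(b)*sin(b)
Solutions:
 u(b) = C1/cos(b)


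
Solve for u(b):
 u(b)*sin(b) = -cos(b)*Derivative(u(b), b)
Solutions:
 u(b) = C1*cos(b)


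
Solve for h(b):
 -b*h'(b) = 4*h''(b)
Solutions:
 h(b) = C1 + C2*erf(sqrt(2)*b/4)


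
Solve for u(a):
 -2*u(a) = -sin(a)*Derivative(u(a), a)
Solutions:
 u(a) = C1*(cos(a) - 1)/(cos(a) + 1)


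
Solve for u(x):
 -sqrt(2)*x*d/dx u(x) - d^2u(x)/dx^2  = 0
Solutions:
 u(x) = C1 + C2*erf(2^(3/4)*x/2)


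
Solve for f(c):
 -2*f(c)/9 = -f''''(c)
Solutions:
 f(c) = C1*exp(-2^(1/4)*sqrt(3)*c/3) + C2*exp(2^(1/4)*sqrt(3)*c/3) + C3*sin(2^(1/4)*sqrt(3)*c/3) + C4*cos(2^(1/4)*sqrt(3)*c/3)


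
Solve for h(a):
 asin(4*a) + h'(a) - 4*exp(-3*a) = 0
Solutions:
 h(a) = C1 - a*asin(4*a) - sqrt(1 - 16*a^2)/4 - 4*exp(-3*a)/3


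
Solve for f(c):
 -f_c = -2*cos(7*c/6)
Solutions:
 f(c) = C1 + 12*sin(7*c/6)/7


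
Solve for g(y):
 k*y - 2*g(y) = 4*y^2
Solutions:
 g(y) = y*(k - 4*y)/2


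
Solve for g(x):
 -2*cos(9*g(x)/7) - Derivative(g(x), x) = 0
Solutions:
 2*x - 7*log(sin(9*g(x)/7) - 1)/18 + 7*log(sin(9*g(x)/7) + 1)/18 = C1


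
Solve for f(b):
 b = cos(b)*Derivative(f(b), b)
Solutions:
 f(b) = C1 + Integral(b/cos(b), b)


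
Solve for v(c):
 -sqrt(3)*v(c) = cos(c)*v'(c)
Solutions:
 v(c) = C1*(sin(c) - 1)^(sqrt(3)/2)/(sin(c) + 1)^(sqrt(3)/2)


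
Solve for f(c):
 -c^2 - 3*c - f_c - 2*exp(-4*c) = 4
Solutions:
 f(c) = C1 - c^3/3 - 3*c^2/2 - 4*c + exp(-4*c)/2


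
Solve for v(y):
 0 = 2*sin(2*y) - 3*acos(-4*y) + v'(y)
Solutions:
 v(y) = C1 + 3*y*acos(-4*y) + 3*sqrt(1 - 16*y^2)/4 + cos(2*y)


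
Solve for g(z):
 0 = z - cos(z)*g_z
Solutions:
 g(z) = C1 + Integral(z/cos(z), z)


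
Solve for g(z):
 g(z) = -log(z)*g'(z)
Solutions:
 g(z) = C1*exp(-li(z))


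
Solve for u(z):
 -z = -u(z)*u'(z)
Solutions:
 u(z) = -sqrt(C1 + z^2)
 u(z) = sqrt(C1 + z^2)


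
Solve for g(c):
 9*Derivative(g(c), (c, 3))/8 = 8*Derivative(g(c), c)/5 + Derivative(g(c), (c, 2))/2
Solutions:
 g(c) = C1 + C2*exp(2*c*(5 - sqrt(745))/45) + C3*exp(2*c*(5 + sqrt(745))/45)


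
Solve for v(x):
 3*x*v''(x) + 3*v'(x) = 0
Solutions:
 v(x) = C1 + C2*log(x)


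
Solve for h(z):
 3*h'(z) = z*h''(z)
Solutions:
 h(z) = C1 + C2*z^4


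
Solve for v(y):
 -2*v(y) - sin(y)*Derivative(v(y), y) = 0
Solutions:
 v(y) = C1*(cos(y) + 1)/(cos(y) - 1)


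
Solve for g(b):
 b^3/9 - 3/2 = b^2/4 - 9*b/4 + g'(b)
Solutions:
 g(b) = C1 + b^4/36 - b^3/12 + 9*b^2/8 - 3*b/2


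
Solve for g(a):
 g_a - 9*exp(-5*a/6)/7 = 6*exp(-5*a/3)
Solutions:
 g(a) = C1 - 18*exp(-5*a/3)/5 - 54*exp(-5*a/6)/35


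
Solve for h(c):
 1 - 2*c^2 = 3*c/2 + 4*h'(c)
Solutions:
 h(c) = C1 - c^3/6 - 3*c^2/16 + c/4


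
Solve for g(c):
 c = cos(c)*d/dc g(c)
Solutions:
 g(c) = C1 + Integral(c/cos(c), c)


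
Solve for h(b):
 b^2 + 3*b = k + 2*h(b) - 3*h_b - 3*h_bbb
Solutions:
 h(b) = C1*exp(3^(1/3)*b*(-(3 + 2*sqrt(3))^(1/3) + 3^(1/3)/(3 + 2*sqrt(3))^(1/3))/6)*sin(3^(1/6)*b*(3/(3 + 2*sqrt(3))^(1/3) + 3^(2/3)*(3 + 2*sqrt(3))^(1/3))/6) + C2*exp(3^(1/3)*b*(-(3 + 2*sqrt(3))^(1/3) + 3^(1/3)/(3 + 2*sqrt(3))^(1/3))/6)*cos(3^(1/6)*b*(3/(3 + 2*sqrt(3))^(1/3) + 3^(2/3)*(3 + 2*sqrt(3))^(1/3))/6) + C3*exp(-3^(1/3)*b*(-(3 + 2*sqrt(3))^(1/3) + 3^(1/3)/(3 + 2*sqrt(3))^(1/3))/3) + b^2/2 + 3*b - k/2 + 9/2


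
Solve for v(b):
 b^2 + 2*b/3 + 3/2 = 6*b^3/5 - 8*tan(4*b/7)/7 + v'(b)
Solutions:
 v(b) = C1 - 3*b^4/10 + b^3/3 + b^2/3 + 3*b/2 - 2*log(cos(4*b/7))


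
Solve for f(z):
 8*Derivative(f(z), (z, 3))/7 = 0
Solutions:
 f(z) = C1 + C2*z + C3*z^2


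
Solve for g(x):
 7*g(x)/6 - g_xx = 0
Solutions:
 g(x) = C1*exp(-sqrt(42)*x/6) + C2*exp(sqrt(42)*x/6)


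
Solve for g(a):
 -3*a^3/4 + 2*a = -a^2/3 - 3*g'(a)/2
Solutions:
 g(a) = C1 + a^4/8 - 2*a^3/27 - 2*a^2/3


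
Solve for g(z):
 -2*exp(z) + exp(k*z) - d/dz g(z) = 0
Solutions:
 g(z) = C1 - 2*exp(z) + exp(k*z)/k


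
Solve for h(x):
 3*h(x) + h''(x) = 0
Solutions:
 h(x) = C1*sin(sqrt(3)*x) + C2*cos(sqrt(3)*x)


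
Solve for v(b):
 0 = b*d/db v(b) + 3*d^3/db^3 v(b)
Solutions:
 v(b) = C1 + Integral(C2*airyai(-3^(2/3)*b/3) + C3*airybi(-3^(2/3)*b/3), b)


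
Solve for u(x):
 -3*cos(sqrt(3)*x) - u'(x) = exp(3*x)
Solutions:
 u(x) = C1 - exp(3*x)/3 - sqrt(3)*sin(sqrt(3)*x)


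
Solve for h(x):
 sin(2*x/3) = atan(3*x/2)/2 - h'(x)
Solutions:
 h(x) = C1 + x*atan(3*x/2)/2 - log(9*x^2 + 4)/6 + 3*cos(2*x/3)/2


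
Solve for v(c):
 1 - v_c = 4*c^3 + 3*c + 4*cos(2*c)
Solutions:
 v(c) = C1 - c^4 - 3*c^2/2 + c - 2*sin(2*c)


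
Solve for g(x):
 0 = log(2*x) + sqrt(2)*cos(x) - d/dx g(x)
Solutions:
 g(x) = C1 + x*log(x) - x + x*log(2) + sqrt(2)*sin(x)


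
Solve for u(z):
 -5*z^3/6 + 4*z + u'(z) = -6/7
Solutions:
 u(z) = C1 + 5*z^4/24 - 2*z^2 - 6*z/7


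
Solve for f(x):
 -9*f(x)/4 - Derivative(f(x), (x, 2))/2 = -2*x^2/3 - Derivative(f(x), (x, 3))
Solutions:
 f(x) = C3*exp(3*x/2) + 8*x^2/27 + (C1*sin(sqrt(5)*x/2) + C2*cos(sqrt(5)*x/2))*exp(-x/2) - 32/243


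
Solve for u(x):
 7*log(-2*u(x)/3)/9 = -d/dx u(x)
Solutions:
 9*Integral(1/(log(-_y) - log(3) + log(2)), (_y, u(x)))/7 = C1 - x


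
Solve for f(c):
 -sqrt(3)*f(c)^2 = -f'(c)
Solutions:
 f(c) = -1/(C1 + sqrt(3)*c)


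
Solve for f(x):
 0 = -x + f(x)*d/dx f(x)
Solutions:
 f(x) = -sqrt(C1 + x^2)
 f(x) = sqrt(C1 + x^2)


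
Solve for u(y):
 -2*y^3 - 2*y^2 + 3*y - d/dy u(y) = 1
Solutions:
 u(y) = C1 - y^4/2 - 2*y^3/3 + 3*y^2/2 - y


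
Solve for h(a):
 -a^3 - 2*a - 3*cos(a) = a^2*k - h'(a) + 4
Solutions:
 h(a) = C1 + a^4/4 + a^3*k/3 + a^2 + 4*a + 3*sin(a)


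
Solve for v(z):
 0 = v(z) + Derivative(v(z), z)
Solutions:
 v(z) = C1*exp(-z)


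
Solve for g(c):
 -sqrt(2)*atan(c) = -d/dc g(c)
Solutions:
 g(c) = C1 + sqrt(2)*(c*atan(c) - log(c^2 + 1)/2)


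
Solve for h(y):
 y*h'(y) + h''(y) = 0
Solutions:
 h(y) = C1 + C2*erf(sqrt(2)*y/2)


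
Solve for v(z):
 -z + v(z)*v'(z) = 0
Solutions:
 v(z) = -sqrt(C1 + z^2)
 v(z) = sqrt(C1 + z^2)


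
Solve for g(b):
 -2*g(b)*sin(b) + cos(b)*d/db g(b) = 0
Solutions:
 g(b) = C1/cos(b)^2


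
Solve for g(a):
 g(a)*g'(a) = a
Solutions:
 g(a) = -sqrt(C1 + a^2)
 g(a) = sqrt(C1 + a^2)


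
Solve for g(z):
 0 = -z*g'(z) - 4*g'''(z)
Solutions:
 g(z) = C1 + Integral(C2*airyai(-2^(1/3)*z/2) + C3*airybi(-2^(1/3)*z/2), z)


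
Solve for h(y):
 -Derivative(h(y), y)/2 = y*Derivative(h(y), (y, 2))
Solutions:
 h(y) = C1 + C2*sqrt(y)


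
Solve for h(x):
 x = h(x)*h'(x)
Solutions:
 h(x) = -sqrt(C1 + x^2)
 h(x) = sqrt(C1 + x^2)


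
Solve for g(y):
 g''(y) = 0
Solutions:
 g(y) = C1 + C2*y


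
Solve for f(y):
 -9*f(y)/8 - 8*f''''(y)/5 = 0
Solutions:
 f(y) = (C1*sin(sqrt(3)*5^(1/4)*y/4) + C2*cos(sqrt(3)*5^(1/4)*y/4))*exp(-sqrt(3)*5^(1/4)*y/4) + (C3*sin(sqrt(3)*5^(1/4)*y/4) + C4*cos(sqrt(3)*5^(1/4)*y/4))*exp(sqrt(3)*5^(1/4)*y/4)


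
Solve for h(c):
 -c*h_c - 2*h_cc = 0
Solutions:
 h(c) = C1 + C2*erf(c/2)


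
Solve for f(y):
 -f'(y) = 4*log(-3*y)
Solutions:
 f(y) = C1 - 4*y*log(-y) + 4*y*(1 - log(3))


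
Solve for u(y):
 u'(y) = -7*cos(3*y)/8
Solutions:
 u(y) = C1 - 7*sin(3*y)/24


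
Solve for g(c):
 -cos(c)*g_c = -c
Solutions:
 g(c) = C1 + Integral(c/cos(c), c)


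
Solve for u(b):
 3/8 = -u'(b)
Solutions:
 u(b) = C1 - 3*b/8


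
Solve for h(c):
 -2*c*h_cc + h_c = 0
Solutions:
 h(c) = C1 + C2*c^(3/2)


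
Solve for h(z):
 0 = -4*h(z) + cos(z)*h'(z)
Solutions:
 h(z) = C1*(sin(z)^2 + 2*sin(z) + 1)/(sin(z)^2 - 2*sin(z) + 1)


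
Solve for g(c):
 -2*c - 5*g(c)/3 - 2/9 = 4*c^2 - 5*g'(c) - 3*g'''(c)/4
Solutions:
 g(c) = C1*exp(10^(1/3)*c*(-(3 + sqrt(89))^(1/3) + 2*10^(1/3)/(3 + sqrt(89))^(1/3))/6)*sin(10^(1/3)*sqrt(3)*c*(2*10^(1/3)/(3 + sqrt(89))^(1/3) + (3 + sqrt(89))^(1/3))/6) + C2*exp(10^(1/3)*c*(-(3 + sqrt(89))^(1/3) + 2*10^(1/3)/(3 + sqrt(89))^(1/3))/6)*cos(10^(1/3)*sqrt(3)*c*(2*10^(1/3)/(3 + sqrt(89))^(1/3) + (3 + sqrt(89))^(1/3))/6) + C3*exp(-10^(1/3)*c*(-(3 + sqrt(89))^(1/3) + 2*10^(1/3)/(3 + sqrt(89))^(1/3))/3) - 12*c^2/5 - 78*c/5 - 704/15


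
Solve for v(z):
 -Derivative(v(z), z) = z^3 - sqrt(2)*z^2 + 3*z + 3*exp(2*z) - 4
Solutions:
 v(z) = C1 - z^4/4 + sqrt(2)*z^3/3 - 3*z^2/2 + 4*z - 3*exp(2*z)/2


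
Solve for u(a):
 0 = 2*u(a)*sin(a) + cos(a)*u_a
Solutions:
 u(a) = C1*cos(a)^2


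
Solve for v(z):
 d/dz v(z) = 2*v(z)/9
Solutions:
 v(z) = C1*exp(2*z/9)


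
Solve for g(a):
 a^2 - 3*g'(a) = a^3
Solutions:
 g(a) = C1 - a^4/12 + a^3/9


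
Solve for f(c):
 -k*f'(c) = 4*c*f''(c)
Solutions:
 f(c) = C1 + c^(1 - re(k)/4)*(C2*sin(log(c)*Abs(im(k))/4) + C3*cos(log(c)*im(k)/4))


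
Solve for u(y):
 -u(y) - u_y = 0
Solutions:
 u(y) = C1*exp(-y)


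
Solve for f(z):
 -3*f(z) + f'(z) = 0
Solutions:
 f(z) = C1*exp(3*z)


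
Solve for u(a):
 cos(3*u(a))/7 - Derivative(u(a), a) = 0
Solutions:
 -a/7 - log(sin(3*u(a)) - 1)/6 + log(sin(3*u(a)) + 1)/6 = C1


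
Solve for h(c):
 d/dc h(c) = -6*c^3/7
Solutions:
 h(c) = C1 - 3*c^4/14


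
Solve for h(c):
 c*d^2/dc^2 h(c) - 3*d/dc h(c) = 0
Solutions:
 h(c) = C1 + C2*c^4


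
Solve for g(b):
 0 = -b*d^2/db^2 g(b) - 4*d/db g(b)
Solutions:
 g(b) = C1 + C2/b^3


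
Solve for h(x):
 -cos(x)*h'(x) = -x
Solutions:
 h(x) = C1 + Integral(x/cos(x), x)


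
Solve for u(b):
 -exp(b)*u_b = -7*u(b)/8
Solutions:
 u(b) = C1*exp(-7*exp(-b)/8)


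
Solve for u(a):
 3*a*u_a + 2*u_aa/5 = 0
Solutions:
 u(a) = C1 + C2*erf(sqrt(15)*a/2)


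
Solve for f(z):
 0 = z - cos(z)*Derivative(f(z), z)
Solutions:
 f(z) = C1 + Integral(z/cos(z), z)


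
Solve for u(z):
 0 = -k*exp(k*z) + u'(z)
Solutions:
 u(z) = C1 + exp(k*z)


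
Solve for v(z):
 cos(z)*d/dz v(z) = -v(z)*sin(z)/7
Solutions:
 v(z) = C1*cos(z)^(1/7)


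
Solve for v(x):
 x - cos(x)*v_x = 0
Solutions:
 v(x) = C1 + Integral(x/cos(x), x)


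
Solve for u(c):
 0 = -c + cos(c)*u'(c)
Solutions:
 u(c) = C1 + Integral(c/cos(c), c)


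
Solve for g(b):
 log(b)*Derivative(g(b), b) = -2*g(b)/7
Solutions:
 g(b) = C1*exp(-2*li(b)/7)


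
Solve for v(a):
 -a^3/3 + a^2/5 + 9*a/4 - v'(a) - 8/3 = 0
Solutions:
 v(a) = C1 - a^4/12 + a^3/15 + 9*a^2/8 - 8*a/3


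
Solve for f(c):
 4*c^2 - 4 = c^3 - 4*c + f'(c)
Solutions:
 f(c) = C1 - c^4/4 + 4*c^3/3 + 2*c^2 - 4*c


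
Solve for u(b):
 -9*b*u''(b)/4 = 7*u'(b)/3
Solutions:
 u(b) = C1 + C2/b^(1/27)


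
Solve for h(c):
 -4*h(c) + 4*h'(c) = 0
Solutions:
 h(c) = C1*exp(c)


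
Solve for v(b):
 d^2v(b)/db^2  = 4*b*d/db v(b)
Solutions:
 v(b) = C1 + C2*erfi(sqrt(2)*b)


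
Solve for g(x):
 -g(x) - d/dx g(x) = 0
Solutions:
 g(x) = C1*exp(-x)


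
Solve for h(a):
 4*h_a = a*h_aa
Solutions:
 h(a) = C1 + C2*a^5


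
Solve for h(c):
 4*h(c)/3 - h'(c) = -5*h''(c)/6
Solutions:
 h(c) = (C1*sin(sqrt(31)*c/5) + C2*cos(sqrt(31)*c/5))*exp(3*c/5)


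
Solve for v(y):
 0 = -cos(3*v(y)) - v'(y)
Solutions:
 v(y) = -asin((C1 + exp(6*y))/(C1 - exp(6*y)))/3 + pi/3
 v(y) = asin((C1 + exp(6*y))/(C1 - exp(6*y)))/3


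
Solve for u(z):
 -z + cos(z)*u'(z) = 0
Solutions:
 u(z) = C1 + Integral(z/cos(z), z)


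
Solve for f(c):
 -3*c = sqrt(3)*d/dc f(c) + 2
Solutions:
 f(c) = C1 - sqrt(3)*c^2/2 - 2*sqrt(3)*c/3


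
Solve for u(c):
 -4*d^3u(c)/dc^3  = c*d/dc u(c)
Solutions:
 u(c) = C1 + Integral(C2*airyai(-2^(1/3)*c/2) + C3*airybi(-2^(1/3)*c/2), c)


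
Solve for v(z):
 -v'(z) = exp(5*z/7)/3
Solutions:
 v(z) = C1 - 7*exp(5*z/7)/15


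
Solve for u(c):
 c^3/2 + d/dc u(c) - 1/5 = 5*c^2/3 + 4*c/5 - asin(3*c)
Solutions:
 u(c) = C1 - c^4/8 + 5*c^3/9 + 2*c^2/5 - c*asin(3*c) + c/5 - sqrt(1 - 9*c^2)/3


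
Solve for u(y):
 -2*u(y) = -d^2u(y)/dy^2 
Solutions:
 u(y) = C1*exp(-sqrt(2)*y) + C2*exp(sqrt(2)*y)


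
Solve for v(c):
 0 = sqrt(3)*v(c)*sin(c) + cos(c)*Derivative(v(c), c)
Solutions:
 v(c) = C1*cos(c)^(sqrt(3))


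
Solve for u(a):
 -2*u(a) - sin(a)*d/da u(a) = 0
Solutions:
 u(a) = C1*(cos(a) + 1)/(cos(a) - 1)


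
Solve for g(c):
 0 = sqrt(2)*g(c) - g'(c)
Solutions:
 g(c) = C1*exp(sqrt(2)*c)


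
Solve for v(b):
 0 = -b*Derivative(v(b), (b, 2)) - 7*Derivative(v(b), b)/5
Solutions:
 v(b) = C1 + C2/b^(2/5)


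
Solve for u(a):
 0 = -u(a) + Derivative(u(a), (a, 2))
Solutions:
 u(a) = C1*exp(-a) + C2*exp(a)


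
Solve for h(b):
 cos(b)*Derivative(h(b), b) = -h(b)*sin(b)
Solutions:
 h(b) = C1*cos(b)


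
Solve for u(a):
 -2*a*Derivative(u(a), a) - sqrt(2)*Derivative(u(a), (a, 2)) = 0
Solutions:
 u(a) = C1 + C2*erf(2^(3/4)*a/2)


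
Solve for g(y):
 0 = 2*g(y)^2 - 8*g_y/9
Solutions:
 g(y) = -4/(C1 + 9*y)


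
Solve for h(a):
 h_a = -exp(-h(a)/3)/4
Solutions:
 h(a) = 3*log(C1 - a/12)


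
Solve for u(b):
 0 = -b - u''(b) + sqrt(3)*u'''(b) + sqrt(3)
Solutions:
 u(b) = C1 + C2*b + C3*exp(sqrt(3)*b/3) - b^3/6


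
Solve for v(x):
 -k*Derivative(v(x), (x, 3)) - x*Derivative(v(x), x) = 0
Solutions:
 v(x) = C1 + Integral(C2*airyai(x*(-1/k)^(1/3)) + C3*airybi(x*(-1/k)^(1/3)), x)


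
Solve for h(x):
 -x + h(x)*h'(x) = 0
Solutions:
 h(x) = -sqrt(C1 + x^2)
 h(x) = sqrt(C1 + x^2)


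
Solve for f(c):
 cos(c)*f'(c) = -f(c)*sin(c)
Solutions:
 f(c) = C1*cos(c)


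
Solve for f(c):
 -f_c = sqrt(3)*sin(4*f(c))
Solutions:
 f(c) = -acos((-C1 - exp(8*sqrt(3)*c))/(C1 - exp(8*sqrt(3)*c)))/4 + pi/2
 f(c) = acos((-C1 - exp(8*sqrt(3)*c))/(C1 - exp(8*sqrt(3)*c)))/4


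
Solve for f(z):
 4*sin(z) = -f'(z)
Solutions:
 f(z) = C1 + 4*cos(z)


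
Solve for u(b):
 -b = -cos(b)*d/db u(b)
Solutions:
 u(b) = C1 + Integral(b/cos(b), b)


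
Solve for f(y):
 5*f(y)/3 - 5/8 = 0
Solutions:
 f(y) = 3/8


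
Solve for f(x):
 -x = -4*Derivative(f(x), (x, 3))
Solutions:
 f(x) = C1 + C2*x + C3*x^2 + x^4/96


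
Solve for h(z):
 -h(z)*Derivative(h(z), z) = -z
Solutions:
 h(z) = -sqrt(C1 + z^2)
 h(z) = sqrt(C1 + z^2)


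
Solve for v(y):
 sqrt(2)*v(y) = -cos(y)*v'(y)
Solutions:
 v(y) = C1*(sin(y) - 1)^(sqrt(2)/2)/(sin(y) + 1)^(sqrt(2)/2)


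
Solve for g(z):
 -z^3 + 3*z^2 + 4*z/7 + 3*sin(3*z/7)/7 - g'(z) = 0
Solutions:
 g(z) = C1 - z^4/4 + z^3 + 2*z^2/7 - cos(3*z/7)


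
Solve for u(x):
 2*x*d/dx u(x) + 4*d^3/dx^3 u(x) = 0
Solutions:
 u(x) = C1 + Integral(C2*airyai(-2^(2/3)*x/2) + C3*airybi(-2^(2/3)*x/2), x)


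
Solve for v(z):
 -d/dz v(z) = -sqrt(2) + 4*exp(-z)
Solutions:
 v(z) = C1 + sqrt(2)*z + 4*exp(-z)


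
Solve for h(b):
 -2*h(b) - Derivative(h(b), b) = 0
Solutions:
 h(b) = C1*exp(-2*b)


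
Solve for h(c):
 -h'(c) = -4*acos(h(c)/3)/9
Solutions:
 Integral(1/acos(_y/3), (_y, h(c))) = C1 + 4*c/9


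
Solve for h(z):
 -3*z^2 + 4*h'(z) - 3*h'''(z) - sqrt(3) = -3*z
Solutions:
 h(z) = C1 + C2*exp(-2*sqrt(3)*z/3) + C3*exp(2*sqrt(3)*z/3) + z^3/4 - 3*z^2/8 + sqrt(3)*z/4 + 9*z/8


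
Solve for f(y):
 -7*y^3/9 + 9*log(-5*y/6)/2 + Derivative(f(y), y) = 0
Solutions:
 f(y) = C1 + 7*y^4/36 - 9*y*log(-y)/2 + 9*y*(-log(5) + 1 + log(6))/2


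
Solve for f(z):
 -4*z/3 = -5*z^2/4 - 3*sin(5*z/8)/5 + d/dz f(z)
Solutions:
 f(z) = C1 + 5*z^3/12 - 2*z^2/3 - 24*cos(5*z/8)/25


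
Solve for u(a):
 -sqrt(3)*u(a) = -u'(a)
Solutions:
 u(a) = C1*exp(sqrt(3)*a)


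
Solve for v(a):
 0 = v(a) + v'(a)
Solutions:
 v(a) = C1*exp(-a)


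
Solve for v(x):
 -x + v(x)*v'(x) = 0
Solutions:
 v(x) = -sqrt(C1 + x^2)
 v(x) = sqrt(C1 + x^2)


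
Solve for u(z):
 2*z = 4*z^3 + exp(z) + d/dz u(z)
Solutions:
 u(z) = C1 - z^4 + z^2 - exp(z)


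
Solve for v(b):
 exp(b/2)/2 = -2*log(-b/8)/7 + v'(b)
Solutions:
 v(b) = C1 + 2*b*log(-b)/7 + 2*b*(-3*log(2) - 1)/7 + exp(b/2)


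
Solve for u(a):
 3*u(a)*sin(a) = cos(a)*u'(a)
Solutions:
 u(a) = C1/cos(a)^3


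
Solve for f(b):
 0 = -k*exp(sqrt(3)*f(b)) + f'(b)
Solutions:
 f(b) = sqrt(3)*(2*log(-1/(C1 + b*k)) - log(3))/6


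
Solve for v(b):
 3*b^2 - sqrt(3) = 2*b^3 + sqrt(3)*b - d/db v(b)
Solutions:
 v(b) = C1 + b^4/2 - b^3 + sqrt(3)*b^2/2 + sqrt(3)*b


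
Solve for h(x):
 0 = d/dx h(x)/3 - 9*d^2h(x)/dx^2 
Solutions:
 h(x) = C1 + C2*exp(x/27)


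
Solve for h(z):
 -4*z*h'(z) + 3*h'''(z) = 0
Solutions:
 h(z) = C1 + Integral(C2*airyai(6^(2/3)*z/3) + C3*airybi(6^(2/3)*z/3), z)


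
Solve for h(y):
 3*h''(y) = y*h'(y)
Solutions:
 h(y) = C1 + C2*erfi(sqrt(6)*y/6)


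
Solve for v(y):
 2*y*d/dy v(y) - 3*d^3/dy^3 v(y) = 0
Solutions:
 v(y) = C1 + Integral(C2*airyai(2^(1/3)*3^(2/3)*y/3) + C3*airybi(2^(1/3)*3^(2/3)*y/3), y)


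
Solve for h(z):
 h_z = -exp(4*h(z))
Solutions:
 h(z) = log(-I*(1/(C1 + 4*z))^(1/4))
 h(z) = log(I*(1/(C1 + 4*z))^(1/4))
 h(z) = log(-(1/(C1 + 4*z))^(1/4))
 h(z) = log(1/(C1 + 4*z))/4


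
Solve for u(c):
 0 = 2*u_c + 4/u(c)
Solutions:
 u(c) = -sqrt(C1 - 4*c)
 u(c) = sqrt(C1 - 4*c)


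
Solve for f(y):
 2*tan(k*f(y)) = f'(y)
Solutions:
 f(y) = Piecewise((-asin(exp(C1*k + 2*k*y))/k + pi/k, Ne(k, 0)), (nan, True))
 f(y) = Piecewise((asin(exp(C1*k + 2*k*y))/k, Ne(k, 0)), (nan, True))


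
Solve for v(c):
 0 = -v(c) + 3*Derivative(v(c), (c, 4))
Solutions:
 v(c) = C1*exp(-3^(3/4)*c/3) + C2*exp(3^(3/4)*c/3) + C3*sin(3^(3/4)*c/3) + C4*cos(3^(3/4)*c/3)


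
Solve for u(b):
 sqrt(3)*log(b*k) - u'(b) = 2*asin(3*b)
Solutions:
 u(b) = C1 + sqrt(3)*b*(log(b*k) - 1) - 2*b*asin(3*b) - 2*sqrt(1 - 9*b^2)/3


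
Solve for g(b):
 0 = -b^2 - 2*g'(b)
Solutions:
 g(b) = C1 - b^3/6


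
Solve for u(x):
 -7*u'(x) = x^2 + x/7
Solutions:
 u(x) = C1 - x^3/21 - x^2/98


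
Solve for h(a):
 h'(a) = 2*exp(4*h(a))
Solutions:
 h(a) = log(-(-1/(C1 + 8*a))^(1/4))
 h(a) = log(-1/(C1 + 8*a))/4
 h(a) = log(-I*(-1/(C1 + 8*a))^(1/4))
 h(a) = log(I*(-1/(C1 + 8*a))^(1/4))


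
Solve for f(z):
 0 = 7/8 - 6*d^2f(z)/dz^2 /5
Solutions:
 f(z) = C1 + C2*z + 35*z^2/96


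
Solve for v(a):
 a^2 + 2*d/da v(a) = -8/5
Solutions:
 v(a) = C1 - a^3/6 - 4*a/5


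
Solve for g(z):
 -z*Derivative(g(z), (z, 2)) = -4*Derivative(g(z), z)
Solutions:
 g(z) = C1 + C2*z^5


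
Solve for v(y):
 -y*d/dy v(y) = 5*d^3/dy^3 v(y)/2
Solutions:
 v(y) = C1 + Integral(C2*airyai(-2^(1/3)*5^(2/3)*y/5) + C3*airybi(-2^(1/3)*5^(2/3)*y/5), y)


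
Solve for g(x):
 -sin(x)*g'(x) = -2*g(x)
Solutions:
 g(x) = C1*(cos(x) - 1)/(cos(x) + 1)


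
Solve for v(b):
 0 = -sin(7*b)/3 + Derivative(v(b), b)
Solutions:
 v(b) = C1 - cos(7*b)/21


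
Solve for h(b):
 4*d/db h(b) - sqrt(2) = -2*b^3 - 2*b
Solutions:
 h(b) = C1 - b^4/8 - b^2/4 + sqrt(2)*b/4


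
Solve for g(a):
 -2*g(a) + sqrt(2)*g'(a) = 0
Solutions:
 g(a) = C1*exp(sqrt(2)*a)


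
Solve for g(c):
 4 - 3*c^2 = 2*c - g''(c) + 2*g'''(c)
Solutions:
 g(c) = C1 + C2*c + C3*exp(c/2) + c^4/4 + 7*c^3/3 + 12*c^2


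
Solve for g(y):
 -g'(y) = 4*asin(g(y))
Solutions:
 Integral(1/asin(_y), (_y, g(y))) = C1 - 4*y


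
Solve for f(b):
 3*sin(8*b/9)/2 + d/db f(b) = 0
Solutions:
 f(b) = C1 + 27*cos(8*b/9)/16


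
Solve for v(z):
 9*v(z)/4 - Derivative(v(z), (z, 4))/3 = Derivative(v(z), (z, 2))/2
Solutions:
 v(z) = C1*exp(-sqrt(3)*z*sqrt(-1 + sqrt(13))/2) + C2*exp(sqrt(3)*z*sqrt(-1 + sqrt(13))/2) + C3*sin(sqrt(3)*z*sqrt(1 + sqrt(13))/2) + C4*cos(sqrt(3)*z*sqrt(1 + sqrt(13))/2)


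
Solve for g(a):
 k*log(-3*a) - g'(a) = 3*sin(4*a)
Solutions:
 g(a) = C1 + a*k*(log(-a) - 1) + a*k*log(3) + 3*cos(4*a)/4


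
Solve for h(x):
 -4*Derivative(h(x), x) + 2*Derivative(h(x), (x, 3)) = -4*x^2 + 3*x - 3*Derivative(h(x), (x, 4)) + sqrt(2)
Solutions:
 h(x) = C1 + C2*exp(-x*(2*2^(2/3)/(9*sqrt(705) + 239)^(1/3) + 4 + 2^(1/3)*(9*sqrt(705) + 239)^(1/3))/18)*sin(2^(1/3)*sqrt(3)*x*(-(9*sqrt(705) + 239)^(1/3) + 2*2^(1/3)/(9*sqrt(705) + 239)^(1/3))/18) + C3*exp(-x*(2*2^(2/3)/(9*sqrt(705) + 239)^(1/3) + 4 + 2^(1/3)*(9*sqrt(705) + 239)^(1/3))/18)*cos(2^(1/3)*sqrt(3)*x*(-(9*sqrt(705) + 239)^(1/3) + 2*2^(1/3)/(9*sqrt(705) + 239)^(1/3))/18) + C4*exp(x*(-2 + 2*2^(2/3)/(9*sqrt(705) + 239)^(1/3) + 2^(1/3)*(9*sqrt(705) + 239)^(1/3))/9) + x^3/3 - 3*x^2/8 - sqrt(2)*x/4 + x


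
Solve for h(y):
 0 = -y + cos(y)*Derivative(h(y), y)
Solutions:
 h(y) = C1 + Integral(y/cos(y), y)


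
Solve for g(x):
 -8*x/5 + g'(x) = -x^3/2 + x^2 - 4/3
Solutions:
 g(x) = C1 - x^4/8 + x^3/3 + 4*x^2/5 - 4*x/3


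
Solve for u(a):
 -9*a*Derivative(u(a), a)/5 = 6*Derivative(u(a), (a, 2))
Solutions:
 u(a) = C1 + C2*erf(sqrt(15)*a/10)


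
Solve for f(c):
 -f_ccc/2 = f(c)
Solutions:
 f(c) = C3*exp(-2^(1/3)*c) + (C1*sin(2^(1/3)*sqrt(3)*c/2) + C2*cos(2^(1/3)*sqrt(3)*c/2))*exp(2^(1/3)*c/2)


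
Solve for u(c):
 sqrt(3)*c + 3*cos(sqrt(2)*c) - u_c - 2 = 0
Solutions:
 u(c) = C1 + sqrt(3)*c^2/2 - 2*c + 3*sqrt(2)*sin(sqrt(2)*c)/2


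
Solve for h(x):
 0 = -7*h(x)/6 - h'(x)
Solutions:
 h(x) = C1*exp(-7*x/6)


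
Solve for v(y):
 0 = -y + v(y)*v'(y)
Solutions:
 v(y) = -sqrt(C1 + y^2)
 v(y) = sqrt(C1 + y^2)


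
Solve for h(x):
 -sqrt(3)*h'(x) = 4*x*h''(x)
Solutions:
 h(x) = C1 + C2*x^(1 - sqrt(3)/4)


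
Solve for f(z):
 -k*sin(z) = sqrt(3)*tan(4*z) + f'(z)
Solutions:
 f(z) = C1 + k*cos(z) + sqrt(3)*log(cos(4*z))/4


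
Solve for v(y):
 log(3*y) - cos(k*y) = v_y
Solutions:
 v(y) = C1 + y*log(y) - y + y*log(3) - Piecewise((sin(k*y)/k, Ne(k, 0)), (y, True))


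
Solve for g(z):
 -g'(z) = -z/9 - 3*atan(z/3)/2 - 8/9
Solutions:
 g(z) = C1 + z^2/18 + 3*z*atan(z/3)/2 + 8*z/9 - 9*log(z^2 + 9)/4


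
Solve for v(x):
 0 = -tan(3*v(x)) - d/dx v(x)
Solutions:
 v(x) = -asin(C1*exp(-3*x))/3 + pi/3
 v(x) = asin(C1*exp(-3*x))/3


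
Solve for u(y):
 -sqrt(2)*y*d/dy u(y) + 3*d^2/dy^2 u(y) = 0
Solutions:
 u(y) = C1 + C2*erfi(2^(3/4)*sqrt(3)*y/6)


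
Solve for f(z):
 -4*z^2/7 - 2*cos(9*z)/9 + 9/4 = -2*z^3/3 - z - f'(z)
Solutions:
 f(z) = C1 - z^4/6 + 4*z^3/21 - z^2/2 - 9*z/4 + 2*sin(9*z)/81


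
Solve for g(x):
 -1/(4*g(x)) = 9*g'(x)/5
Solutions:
 g(x) = -sqrt(C1 - 10*x)/6
 g(x) = sqrt(C1 - 10*x)/6


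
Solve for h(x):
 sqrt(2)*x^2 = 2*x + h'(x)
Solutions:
 h(x) = C1 + sqrt(2)*x^3/3 - x^2


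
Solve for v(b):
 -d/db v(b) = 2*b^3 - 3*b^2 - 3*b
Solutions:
 v(b) = C1 - b^4/2 + b^3 + 3*b^2/2


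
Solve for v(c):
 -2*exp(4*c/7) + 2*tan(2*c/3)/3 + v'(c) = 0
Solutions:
 v(c) = C1 + 7*exp(4*c/7)/2 + log(cos(2*c/3))


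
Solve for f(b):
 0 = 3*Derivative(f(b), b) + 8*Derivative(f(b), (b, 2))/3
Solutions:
 f(b) = C1 + C2*exp(-9*b/8)


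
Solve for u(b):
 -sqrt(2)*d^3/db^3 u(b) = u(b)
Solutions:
 u(b) = C3*exp(-2^(5/6)*b/2) + (C1*sin(2^(5/6)*sqrt(3)*b/4) + C2*cos(2^(5/6)*sqrt(3)*b/4))*exp(2^(5/6)*b/4)


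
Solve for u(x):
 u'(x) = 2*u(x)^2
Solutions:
 u(x) = -1/(C1 + 2*x)


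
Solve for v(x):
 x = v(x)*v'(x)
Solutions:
 v(x) = -sqrt(C1 + x^2)
 v(x) = sqrt(C1 + x^2)


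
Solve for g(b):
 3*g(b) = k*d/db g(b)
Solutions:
 g(b) = C1*exp(3*b/k)


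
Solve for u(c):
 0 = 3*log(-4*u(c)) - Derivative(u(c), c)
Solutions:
 -Integral(1/(log(-_y) + 2*log(2)), (_y, u(c)))/3 = C1 - c


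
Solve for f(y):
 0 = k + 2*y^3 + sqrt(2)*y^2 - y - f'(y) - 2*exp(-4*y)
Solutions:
 f(y) = C1 + k*y + y^4/2 + sqrt(2)*y^3/3 - y^2/2 + exp(-4*y)/2


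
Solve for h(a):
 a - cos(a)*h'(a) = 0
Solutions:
 h(a) = C1 + Integral(a/cos(a), a)


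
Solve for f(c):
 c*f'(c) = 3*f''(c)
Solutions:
 f(c) = C1 + C2*erfi(sqrt(6)*c/6)


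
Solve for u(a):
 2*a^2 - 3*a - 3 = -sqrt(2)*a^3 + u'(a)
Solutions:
 u(a) = C1 + sqrt(2)*a^4/4 + 2*a^3/3 - 3*a^2/2 - 3*a


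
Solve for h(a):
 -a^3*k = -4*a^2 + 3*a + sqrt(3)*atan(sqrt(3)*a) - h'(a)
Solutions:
 h(a) = C1 + a^4*k/4 - 4*a^3/3 + 3*a^2/2 + sqrt(3)*(a*atan(sqrt(3)*a) - sqrt(3)*log(3*a^2 + 1)/6)


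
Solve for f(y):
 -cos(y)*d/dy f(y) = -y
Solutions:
 f(y) = C1 + Integral(y/cos(y), y)


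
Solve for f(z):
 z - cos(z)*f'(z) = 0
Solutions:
 f(z) = C1 + Integral(z/cos(z), z)


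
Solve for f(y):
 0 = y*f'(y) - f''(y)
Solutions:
 f(y) = C1 + C2*erfi(sqrt(2)*y/2)


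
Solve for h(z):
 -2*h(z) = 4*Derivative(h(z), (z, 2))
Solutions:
 h(z) = C1*sin(sqrt(2)*z/2) + C2*cos(sqrt(2)*z/2)


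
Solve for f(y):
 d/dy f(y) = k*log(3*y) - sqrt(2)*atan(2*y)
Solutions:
 f(y) = C1 + k*y*(log(y) - 1) + k*y*log(3) - sqrt(2)*(y*atan(2*y) - log(4*y^2 + 1)/4)


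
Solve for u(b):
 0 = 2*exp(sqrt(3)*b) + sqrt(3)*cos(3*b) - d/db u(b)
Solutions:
 u(b) = C1 + 2*sqrt(3)*exp(sqrt(3)*b)/3 + sqrt(3)*sin(3*b)/3


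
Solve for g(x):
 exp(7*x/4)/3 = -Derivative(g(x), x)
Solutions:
 g(x) = C1 - 4*exp(7*x/4)/21


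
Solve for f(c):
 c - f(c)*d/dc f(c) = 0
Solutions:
 f(c) = -sqrt(C1 + c^2)
 f(c) = sqrt(C1 + c^2)


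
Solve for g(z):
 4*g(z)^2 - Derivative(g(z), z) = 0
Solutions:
 g(z) = -1/(C1 + 4*z)


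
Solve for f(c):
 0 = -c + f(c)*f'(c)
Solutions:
 f(c) = -sqrt(C1 + c^2)
 f(c) = sqrt(C1 + c^2)
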